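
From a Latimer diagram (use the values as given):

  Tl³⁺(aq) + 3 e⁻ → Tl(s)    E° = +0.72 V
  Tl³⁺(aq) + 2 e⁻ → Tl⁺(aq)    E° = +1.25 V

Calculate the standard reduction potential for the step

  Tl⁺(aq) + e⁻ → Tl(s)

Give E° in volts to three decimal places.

-0.340 V

Sequential free energies add, so n₃E°₃ = n₁E°₁ + n₂E°₂.
With n₃ = 3, and the known step contributing 2×(+1.25) V, the unknown satisfies 1·E° = 3×(+0.72) − 2×(+1.25) = -0.340.
E° = -0.340 / 1 = -0.340 V.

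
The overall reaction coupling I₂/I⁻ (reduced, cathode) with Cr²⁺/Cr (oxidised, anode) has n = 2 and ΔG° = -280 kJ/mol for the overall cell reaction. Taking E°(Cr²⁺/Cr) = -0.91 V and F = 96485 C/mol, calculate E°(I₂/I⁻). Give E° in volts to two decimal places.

E°cell = −ΔG°/(nF) = −(-280×10³)/((2)(96485)) = +1.451 V.
Since I₂/I⁻ is the cathode and Cr²⁺/Cr the anode, E°cell = E°(I₂/I⁻) − E°(Cr²⁺/Cr).
So E°(I₂/I⁻) = E°cell + E°(Cr²⁺/Cr) = +1.451 + (-0.91) = +0.54 V.

+0.54 V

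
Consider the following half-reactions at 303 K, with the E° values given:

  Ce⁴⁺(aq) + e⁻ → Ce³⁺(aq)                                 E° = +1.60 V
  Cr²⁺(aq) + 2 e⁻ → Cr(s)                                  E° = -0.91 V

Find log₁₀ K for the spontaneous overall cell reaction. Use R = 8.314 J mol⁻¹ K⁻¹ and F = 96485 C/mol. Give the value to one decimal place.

Cathode: Ce⁴⁺/Ce³⁺; anode: Cr²⁺/Cr. E°cell = (+1.60) − (-0.91) = +2.51 V, with n = 2.
ΔG° = −nFE° = −RT ln K, so ln K = nFE°/(RT) = (2)(96485)(+2.51) / ((8.314)(303)) = 192.270.
log₁₀ K = 192.270 / ln 10 = 83.5.

83.5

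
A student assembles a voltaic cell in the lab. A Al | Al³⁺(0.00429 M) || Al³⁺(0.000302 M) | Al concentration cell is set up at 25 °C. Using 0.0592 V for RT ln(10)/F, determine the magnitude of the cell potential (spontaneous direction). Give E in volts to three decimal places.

+0.023 V

For a concentration cell E°cell = 0. The 0.00429 M side is the cathode (reduction is favoured where [Al³⁺] is higher).
With n = 3, E = −(0.0592/3) log([Al³⁺]ₐₙ/[Al³⁺]꜀ₐₜ) = −(0.0592/3) log(0.000302/0.00429) = −(0.0592/3)(-1.152) = +0.023 V.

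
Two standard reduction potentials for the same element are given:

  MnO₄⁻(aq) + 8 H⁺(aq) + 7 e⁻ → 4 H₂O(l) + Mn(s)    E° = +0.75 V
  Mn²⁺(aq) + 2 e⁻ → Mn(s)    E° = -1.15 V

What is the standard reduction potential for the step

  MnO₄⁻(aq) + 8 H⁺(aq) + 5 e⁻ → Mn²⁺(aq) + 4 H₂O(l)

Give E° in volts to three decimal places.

Sequential free energies add, so n₃E°₃ = n₁E°₁ + n₂E°₂.
With n₃ = 7, and the known step contributing 2×(-1.15) V, the unknown satisfies 5·E° = 7×(+0.75) − 2×(-1.15) = +7.550.
E° = +7.550 / 5 = +1.510 V.

+1.510 V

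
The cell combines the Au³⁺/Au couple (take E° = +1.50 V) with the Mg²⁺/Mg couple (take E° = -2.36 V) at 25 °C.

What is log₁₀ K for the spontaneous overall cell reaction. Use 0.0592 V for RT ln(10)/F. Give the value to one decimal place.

391.2

Cathode: Au³⁺/Au; anode: Mg²⁺/Mg. E°cell = +3.86 V, n = 6.
log K = nE°cell / 0.0592 = (6)(+3.86) / 0.0592 = 391.2.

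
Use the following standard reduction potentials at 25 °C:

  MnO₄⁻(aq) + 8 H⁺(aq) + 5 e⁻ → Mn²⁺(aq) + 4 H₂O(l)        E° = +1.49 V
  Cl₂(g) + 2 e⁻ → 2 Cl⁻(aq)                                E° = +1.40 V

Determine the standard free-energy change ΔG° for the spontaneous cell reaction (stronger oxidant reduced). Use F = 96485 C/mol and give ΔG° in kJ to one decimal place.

-86.8 kJ

MnO₄⁻/Mn²⁺ (E° = +1.49 V) is the cathode; Cl₂/Cl⁻ (E° = +1.40 V) is the anode, so E°cell = +0.09 V.
Balancing electrons gives n = 10 (lcm of 5 and 2).
ΔG° = −nFE° = −(10)(96485)(+0.09) = -86,836 J = -86.8 kJ.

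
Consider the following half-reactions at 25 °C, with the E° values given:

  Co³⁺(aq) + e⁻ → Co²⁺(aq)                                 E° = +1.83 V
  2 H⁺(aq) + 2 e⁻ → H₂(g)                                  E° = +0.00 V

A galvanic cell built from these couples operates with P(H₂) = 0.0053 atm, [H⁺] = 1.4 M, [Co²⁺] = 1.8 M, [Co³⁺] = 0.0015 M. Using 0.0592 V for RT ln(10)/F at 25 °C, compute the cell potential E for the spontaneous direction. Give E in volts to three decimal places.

+1.572 V

Co³⁺/Co²⁺ is the cathode (higher E°), H⁺/H₂ the anode: E°cell = +1.83 − (+0.00) = +1.83 V, n = 2.
Overall: 2 Co³⁺(aq) + H₂(g) → 2 Co²⁺(aq) + 2 H⁺(aq)
Q = [Co²⁺]^2·[H⁺]^2 / ([Co³⁺]^2·P(H₂)); log Q = 8.726.
E = E° − (0.0592/n) log Q = +1.83 − (0.0592/2)(8.726) = +1.572 V.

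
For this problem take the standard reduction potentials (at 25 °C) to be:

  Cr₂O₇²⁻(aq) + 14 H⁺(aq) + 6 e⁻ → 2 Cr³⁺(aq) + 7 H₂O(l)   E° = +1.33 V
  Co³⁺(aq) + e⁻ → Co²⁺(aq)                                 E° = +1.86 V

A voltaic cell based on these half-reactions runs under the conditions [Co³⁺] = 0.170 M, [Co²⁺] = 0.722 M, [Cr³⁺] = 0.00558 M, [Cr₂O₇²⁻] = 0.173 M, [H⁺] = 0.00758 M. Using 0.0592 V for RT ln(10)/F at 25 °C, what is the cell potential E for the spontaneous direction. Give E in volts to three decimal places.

+0.749 V

Co³⁺/Co²⁺ is the cathode (higher E°), Cr₂O₇²⁻/Cr³⁺ the anode: E°cell = +1.86 − (+1.33) = +0.53 V, n = 6.
Overall: 6 Co³⁺(aq) + 2 Cr³⁺(aq) + 7 H₂O(l) → 6 Co²⁺(aq) + Cr₂O₇²⁻(aq) + 14 H⁺(aq)
Q = [Co²⁺]^6·[Cr₂O₇²⁻]·[H⁺]^14 / ([Co³⁺]^6·[Cr³⁺]^2); log Q = -22.171.
E = E° − (0.0592/n) log Q = +0.53 − (0.0592/6)(-22.171) = +0.749 V.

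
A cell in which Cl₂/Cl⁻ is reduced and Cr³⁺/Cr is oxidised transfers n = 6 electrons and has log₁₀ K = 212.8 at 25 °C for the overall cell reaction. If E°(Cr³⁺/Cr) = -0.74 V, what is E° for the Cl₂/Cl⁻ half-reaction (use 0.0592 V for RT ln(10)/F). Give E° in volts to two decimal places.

+1.36 V

E°cell = (0.0592/n)·log K = (0.0592/6)(212.8) = +2.100 V.
Since Cl₂/Cl⁻ is the cathode and Cr³⁺/Cr the anode, E°cell = E°(Cl₂/Cl⁻) − E°(Cr³⁺/Cr).
So E°(Cl₂/Cl⁻) = E°cell + E°(Cr³⁺/Cr) = +2.100 + (-0.74) = +1.36 V.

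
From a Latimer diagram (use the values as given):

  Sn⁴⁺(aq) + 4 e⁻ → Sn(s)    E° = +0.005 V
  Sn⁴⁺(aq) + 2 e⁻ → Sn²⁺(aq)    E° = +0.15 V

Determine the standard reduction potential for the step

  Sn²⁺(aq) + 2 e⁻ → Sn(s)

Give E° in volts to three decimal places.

-0.140 V

Sequential free energies add, so n₃E°₃ = n₁E°₁ + n₂E°₂.
With n₃ = 4, and the known step contributing 2×(+0.15) V, the unknown satisfies 2·E° = 4×(+0.005) − 2×(+0.15) = -0.280.
E° = -0.280 / 2 = -0.140 V.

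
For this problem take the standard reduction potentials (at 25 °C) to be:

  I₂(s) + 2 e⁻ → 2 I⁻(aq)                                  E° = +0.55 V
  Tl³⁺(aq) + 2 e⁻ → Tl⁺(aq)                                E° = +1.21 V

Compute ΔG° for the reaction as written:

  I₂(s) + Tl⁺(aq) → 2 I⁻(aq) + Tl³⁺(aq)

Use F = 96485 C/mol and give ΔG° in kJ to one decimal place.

As written, I₂/I⁻ is reduced (cathode) and Tl³⁺/Tl⁺ is oxidised (anode), so E°cell = (+0.55) − (+1.21) = -0.66 V.
Balancing electrons gives n = 2.
ΔG° = −nFE° = −(2)(96485)(-0.66) = 127,360 J = +127.4 kJ.

+127.4 kJ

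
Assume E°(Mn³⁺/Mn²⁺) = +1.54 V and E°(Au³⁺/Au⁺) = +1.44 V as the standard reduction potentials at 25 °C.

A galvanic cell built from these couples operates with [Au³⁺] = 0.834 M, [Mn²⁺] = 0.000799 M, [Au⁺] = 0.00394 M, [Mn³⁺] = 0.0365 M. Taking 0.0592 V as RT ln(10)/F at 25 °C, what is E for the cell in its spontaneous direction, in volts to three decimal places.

+0.129 V

Mn³⁺/Mn²⁺ is the cathode (higher E°), Au³⁺/Au⁺ the anode: E°cell = +1.54 − (+1.44) = +0.10 V, n = 2.
Overall: 2 Mn³⁺(aq) + Au⁺(aq) → 2 Mn²⁺(aq) + Au³⁺(aq)
Q = [Mn²⁺]^2·[Au³⁺] / ([Mn³⁺]^2·[Au⁺]); log Q = -0.994.
E = E° − (0.0592/n) log Q = +0.10 − (0.0592/2)(-0.994) = +0.129 V.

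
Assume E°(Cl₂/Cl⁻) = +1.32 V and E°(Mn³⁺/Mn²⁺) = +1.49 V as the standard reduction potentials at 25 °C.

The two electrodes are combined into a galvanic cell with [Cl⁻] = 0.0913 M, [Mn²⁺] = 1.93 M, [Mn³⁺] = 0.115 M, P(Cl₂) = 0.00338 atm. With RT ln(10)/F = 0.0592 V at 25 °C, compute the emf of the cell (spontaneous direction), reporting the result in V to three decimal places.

+0.109 V

Mn³⁺/Mn²⁺ is the cathode (higher E°), Cl₂/Cl⁻ the anode: E°cell = +1.49 − (+1.32) = +0.17 V, n = 2.
Overall: 2 Mn³⁺(aq) + 2 Cl⁻(aq) → 2 Mn²⁺(aq) + Cl₂(g)
Q = [Mn²⁺]^2·P(Cl₂) / ([Mn³⁺]^2·[Cl⁻]^2); log Q = 2.058.
E = E° − (0.0592/n) log Q = +0.17 − (0.0592/2)(2.058) = +0.109 V.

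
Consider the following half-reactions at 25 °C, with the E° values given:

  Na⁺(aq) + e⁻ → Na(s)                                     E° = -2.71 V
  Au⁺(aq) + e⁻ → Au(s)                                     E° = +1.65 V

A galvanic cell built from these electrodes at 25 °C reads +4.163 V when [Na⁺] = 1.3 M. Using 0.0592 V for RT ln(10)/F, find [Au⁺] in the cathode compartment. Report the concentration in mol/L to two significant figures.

0.00061 M

Au⁺/Au is the cathode, Na⁺/Na the anode: E°cell = +4.36 V, n = 1.
Overall reaction: Au⁺(aq) + Na(s) → Au(s) + Na⁺(aq); Q = [Na⁺]^1/[Au⁺]^1.
From E = E° − (0.0592/n) log Q: log Q = (E° − E)·n/0.0592 = (+4.36 − (+4.163))·1/0.0592 = 3.3277.
So 1·log[Au⁺] = 1·log(1.3) − log Q = 0.1139 − (3.3277) = -3.2138; [Au⁺] = 10^(-3.2138) ≈ 0.00061 M.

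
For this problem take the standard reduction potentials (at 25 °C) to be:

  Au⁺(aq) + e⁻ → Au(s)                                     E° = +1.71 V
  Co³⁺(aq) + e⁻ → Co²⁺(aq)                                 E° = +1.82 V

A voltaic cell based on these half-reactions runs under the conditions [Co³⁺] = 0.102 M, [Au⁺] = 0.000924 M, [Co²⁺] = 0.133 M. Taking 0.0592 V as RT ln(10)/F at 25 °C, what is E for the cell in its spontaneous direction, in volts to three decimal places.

Co³⁺/Co²⁺ is the cathode (higher E°), Au⁺/Au the anode: E°cell = +1.82 − (+1.71) = +0.11 V, n = 1.
Overall: Co³⁺(aq) + Au(s) → Co²⁺(aq) + Au⁺(aq)
Q = [Co²⁺]·[Au⁺] / ([Co³⁺]); log Q = -2.919.
E = E° − (0.0592/n) log Q = +0.11 − (0.0592/1)(-2.919) = +0.283 V.

+0.283 V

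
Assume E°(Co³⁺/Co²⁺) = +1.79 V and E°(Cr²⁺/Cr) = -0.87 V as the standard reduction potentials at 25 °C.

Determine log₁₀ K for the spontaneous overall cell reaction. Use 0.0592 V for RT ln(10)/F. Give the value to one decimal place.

89.9

Cathode: Co³⁺/Co²⁺; anode: Cr²⁺/Cr. E°cell = +2.66 V, n = 2.
log K = nE°cell / 0.0592 = (2)(+2.66) / 0.0592 = 89.9.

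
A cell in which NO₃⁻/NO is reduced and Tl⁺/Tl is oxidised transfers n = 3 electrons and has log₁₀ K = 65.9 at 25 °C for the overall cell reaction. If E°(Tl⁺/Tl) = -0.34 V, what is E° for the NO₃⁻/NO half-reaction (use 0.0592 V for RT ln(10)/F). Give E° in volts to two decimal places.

E°cell = (0.0592/n)·log K = (0.0592/3)(65.9) = +1.300 V.
Since NO₃⁻/NO is the cathode and Tl⁺/Tl the anode, E°cell = E°(NO₃⁻/NO) − E°(Tl⁺/Tl).
So E°(NO₃⁻/NO) = E°cell + E°(Tl⁺/Tl) = +1.300 + (-0.34) = +0.96 V.

+0.96 V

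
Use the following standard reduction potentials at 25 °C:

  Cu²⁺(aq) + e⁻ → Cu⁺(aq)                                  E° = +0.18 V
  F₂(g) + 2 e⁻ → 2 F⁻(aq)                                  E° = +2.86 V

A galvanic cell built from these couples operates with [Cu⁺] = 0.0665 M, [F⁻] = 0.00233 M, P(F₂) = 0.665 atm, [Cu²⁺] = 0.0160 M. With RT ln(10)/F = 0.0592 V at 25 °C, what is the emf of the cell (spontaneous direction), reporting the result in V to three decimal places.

F₂/F⁻ is the cathode (higher E°), Cu²⁺/Cu⁺ the anode: E°cell = +2.86 − (+0.18) = +2.68 V, n = 2.
Overall: F₂(g) + 2 Cu⁺(aq) → 2 F⁻(aq) + 2 Cu²⁺(aq)
Q = [F⁻]^2·[Cu²⁺]^2 / (P(F₂)·[Cu⁺]^2); log Q = -6.326.
E = E° − (0.0592/n) log Q = +2.68 − (0.0592/2)(-6.326) = +2.867 V.

+2.867 V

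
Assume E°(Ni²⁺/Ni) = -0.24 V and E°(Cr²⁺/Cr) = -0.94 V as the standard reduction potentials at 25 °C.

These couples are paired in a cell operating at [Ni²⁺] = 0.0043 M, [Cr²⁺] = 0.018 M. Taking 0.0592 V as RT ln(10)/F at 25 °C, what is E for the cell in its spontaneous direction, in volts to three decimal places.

Ni²⁺/Ni is the cathode (higher E°), Cr²⁺/Cr the anode: E°cell = -0.24 − (-0.94) = +0.70 V, n = 2.
Overall: Ni²⁺(aq) + Cr(s) → Ni(s) + Cr²⁺(aq)
Q = [Cr²⁺] / ([Ni²⁺]); log Q = 0.622.
E = E° − (0.0592/n) log Q = +0.70 − (0.0592/2)(0.622) = +0.682 V.

+0.682 V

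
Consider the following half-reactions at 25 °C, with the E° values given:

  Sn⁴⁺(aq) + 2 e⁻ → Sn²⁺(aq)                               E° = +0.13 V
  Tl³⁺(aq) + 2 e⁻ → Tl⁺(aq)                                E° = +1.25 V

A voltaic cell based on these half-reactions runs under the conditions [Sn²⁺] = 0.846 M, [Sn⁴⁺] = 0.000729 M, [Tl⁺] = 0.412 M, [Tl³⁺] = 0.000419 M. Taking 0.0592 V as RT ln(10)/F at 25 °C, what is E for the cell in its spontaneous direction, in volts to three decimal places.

Tl³⁺/Tl⁺ is the cathode (higher E°), Sn⁴⁺/Sn²⁺ the anode: E°cell = +1.25 − (+0.13) = +1.12 V, n = 2.
Overall: Tl³⁺(aq) + Sn²⁺(aq) → Tl⁺(aq) + Sn⁴⁺(aq)
Q = [Tl⁺]·[Sn⁴⁺] / ([Tl³⁺]·[Sn²⁺]); log Q = -0.072.
E = E° − (0.0592/n) log Q = +1.12 − (0.0592/2)(-0.072) = +1.122 V.

+1.122 V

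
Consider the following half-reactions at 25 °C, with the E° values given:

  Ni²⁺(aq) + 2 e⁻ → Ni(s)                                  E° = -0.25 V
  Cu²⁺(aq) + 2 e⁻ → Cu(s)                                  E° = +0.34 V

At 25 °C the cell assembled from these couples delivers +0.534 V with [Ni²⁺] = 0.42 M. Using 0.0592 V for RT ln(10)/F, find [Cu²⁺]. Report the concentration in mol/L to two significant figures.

Cu²⁺/Cu is the cathode, Ni²⁺/Ni the anode: E°cell = +0.59 V, n = 2.
Overall reaction: Cu²⁺(aq) + Ni(s) → Cu(s) + Ni²⁺(aq); Q = [Ni²⁺]^1/[Cu²⁺]^1.
From E = E° − (0.0592/n) log Q: log Q = (E° − E)·n/0.0592 = (+0.59 − (+0.534))·2/0.0592 = 1.8919.
So 1·log[Cu²⁺] = 1·log(0.42) − log Q = -0.3768 − (1.8919) = -2.2687; [Cu²⁺] = 10^(-2.2687) ≈ 0.0054 M.

0.0054 M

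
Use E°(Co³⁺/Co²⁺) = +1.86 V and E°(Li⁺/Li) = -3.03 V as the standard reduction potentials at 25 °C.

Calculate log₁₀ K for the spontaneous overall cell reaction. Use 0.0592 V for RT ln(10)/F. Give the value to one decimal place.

Cathode: Co³⁺/Co²⁺; anode: Li⁺/Li. E°cell = +4.89 V, n = 1.
log K = nE°cell / 0.0592 = (1)(+4.89) / 0.0592 = 82.6.

82.6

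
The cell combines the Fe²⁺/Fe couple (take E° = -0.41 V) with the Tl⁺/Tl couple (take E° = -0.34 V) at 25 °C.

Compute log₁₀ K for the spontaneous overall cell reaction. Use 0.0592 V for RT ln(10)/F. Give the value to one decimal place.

2.4

Cathode: Tl⁺/Tl; anode: Fe²⁺/Fe. E°cell = +0.07 V, n = 2.
log K = nE°cell / 0.0592 = (2)(+0.07) / 0.0592 = 2.4.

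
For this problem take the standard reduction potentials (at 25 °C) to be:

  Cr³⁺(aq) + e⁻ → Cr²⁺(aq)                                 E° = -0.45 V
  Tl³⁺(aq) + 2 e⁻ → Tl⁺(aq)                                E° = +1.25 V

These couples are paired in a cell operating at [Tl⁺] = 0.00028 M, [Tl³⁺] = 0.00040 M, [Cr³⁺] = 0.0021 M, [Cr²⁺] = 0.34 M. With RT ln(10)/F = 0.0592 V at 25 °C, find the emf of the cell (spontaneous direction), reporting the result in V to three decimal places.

Tl³⁺/Tl⁺ is the cathode (higher E°), Cr³⁺/Cr²⁺ the anode: E°cell = +1.25 − (-0.45) = +1.70 V, n = 2.
Overall: Tl³⁺(aq) + 2 Cr²⁺(aq) → Tl⁺(aq) + 2 Cr³⁺(aq)
Q = [Tl⁺]·[Cr³⁺]^2 / ([Tl³⁺]·[Cr²⁺]^2); log Q = -4.573.
E = E° − (0.0592/n) log Q = +1.70 − (0.0592/2)(-4.573) = +1.835 V.

+1.835 V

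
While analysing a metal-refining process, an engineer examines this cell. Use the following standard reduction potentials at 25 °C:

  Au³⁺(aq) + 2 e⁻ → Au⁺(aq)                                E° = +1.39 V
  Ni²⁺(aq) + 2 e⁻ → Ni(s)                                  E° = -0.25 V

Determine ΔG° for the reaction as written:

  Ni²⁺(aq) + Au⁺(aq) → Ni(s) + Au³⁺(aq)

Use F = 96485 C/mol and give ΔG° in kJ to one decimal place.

As written, Ni²⁺/Ni is reduced (cathode) and Au³⁺/Au⁺ is oxidised (anode), so E°cell = (-0.25) − (+1.39) = -1.64 V.
Balancing electrons gives n = 2.
ΔG° = −nFE° = −(2)(96485)(-1.64) = 316,471 J = +316.5 kJ.

+316.5 kJ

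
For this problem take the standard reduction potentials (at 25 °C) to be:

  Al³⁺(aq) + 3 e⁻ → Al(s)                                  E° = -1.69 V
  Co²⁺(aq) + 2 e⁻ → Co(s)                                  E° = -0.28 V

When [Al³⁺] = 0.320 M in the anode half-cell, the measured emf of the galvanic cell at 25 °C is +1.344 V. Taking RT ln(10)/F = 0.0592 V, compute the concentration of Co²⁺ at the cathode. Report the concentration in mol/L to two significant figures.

Co²⁺/Co is the cathode, Al³⁺/Al the anode: E°cell = +1.41 V, n = 6.
Overall reaction: 3 Co²⁺(aq) + 2 Al(s) → 3 Co(s) + 2 Al³⁺(aq); Q = [Al³⁺]^2/[Co²⁺]^3.
From E = E° − (0.0592/n) log Q: log Q = (E° − E)·n/0.0592 = (+1.41 − (+1.344))·6/0.0592 = 6.6892.
So 3·log[Co²⁺] = 2·log(0.32) − log Q = -0.9897 − (6.6892) = -7.6789; log[Co²⁺] = -7.6789 / 3 = -2.5596; [Co²⁺] = 10^(-2.5596) ≈ 0.0028 M.

0.0028 M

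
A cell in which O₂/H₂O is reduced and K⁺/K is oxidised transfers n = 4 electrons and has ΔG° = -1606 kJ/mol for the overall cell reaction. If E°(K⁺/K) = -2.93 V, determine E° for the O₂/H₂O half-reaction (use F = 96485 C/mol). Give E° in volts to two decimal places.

E°cell = −ΔG°/(nF) = −(-1606×10³)/((4)(96485)) = +4.161 V.
Since O₂/H₂O is the cathode and K⁺/K the anode, E°cell = E°(O₂/H₂O) − E°(K⁺/K).
So E°(O₂/H₂O) = E°cell + E°(K⁺/K) = +4.161 + (-2.93) = +1.23 V.

+1.23 V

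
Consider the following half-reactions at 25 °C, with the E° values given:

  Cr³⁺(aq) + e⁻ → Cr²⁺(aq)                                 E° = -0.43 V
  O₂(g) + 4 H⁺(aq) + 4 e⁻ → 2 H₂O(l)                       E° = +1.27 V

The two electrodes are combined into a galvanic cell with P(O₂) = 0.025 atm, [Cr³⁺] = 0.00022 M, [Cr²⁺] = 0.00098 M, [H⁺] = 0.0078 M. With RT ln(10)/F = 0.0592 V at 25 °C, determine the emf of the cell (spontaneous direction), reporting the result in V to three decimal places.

+1.590 V

O₂/H₂O is the cathode (higher E°), Cr³⁺/Cr²⁺ the anode: E°cell = +1.27 − (-0.43) = +1.70 V, n = 4.
Overall: O₂(g) + 4 H⁺(aq) + 4 Cr²⁺(aq) → 2 H₂O(l) + 4 Cr³⁺(aq)
Q = [Cr³⁺]^4 / (P(O₂)·[H⁺]^4·[Cr²⁺]^4); log Q = 7.438.
E = E° − (0.0592/n) log Q = +1.70 − (0.0592/4)(7.438) = +1.590 V.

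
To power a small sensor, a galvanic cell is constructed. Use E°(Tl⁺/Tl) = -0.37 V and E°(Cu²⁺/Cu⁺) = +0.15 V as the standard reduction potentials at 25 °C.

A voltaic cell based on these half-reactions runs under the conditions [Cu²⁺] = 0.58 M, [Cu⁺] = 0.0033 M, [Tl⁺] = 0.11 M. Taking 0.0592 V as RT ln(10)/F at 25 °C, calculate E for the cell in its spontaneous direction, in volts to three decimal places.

+0.710 V

Cu²⁺/Cu⁺ is the cathode (higher E°), Tl⁺/Tl the anode: E°cell = +0.15 − (-0.37) = +0.52 V, n = 1.
Overall: Cu²⁺(aq) + Tl(s) → Cu⁺(aq) + Tl⁺(aq)
Q = [Cu⁺]·[Tl⁺] / ([Cu²⁺]); log Q = -3.204.
E = E° − (0.0592/n) log Q = +0.52 − (0.0592/1)(-3.204) = +0.710 V.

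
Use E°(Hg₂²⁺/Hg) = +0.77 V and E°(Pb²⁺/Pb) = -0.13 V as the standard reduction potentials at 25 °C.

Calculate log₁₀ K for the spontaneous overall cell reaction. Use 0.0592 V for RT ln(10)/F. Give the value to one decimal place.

Cathode: Hg₂²⁺/Hg; anode: Pb²⁺/Pb. E°cell = +0.90 V, n = 2.
log K = nE°cell / 0.0592 = (2)(+0.90) / 0.0592 = 30.4.

30.4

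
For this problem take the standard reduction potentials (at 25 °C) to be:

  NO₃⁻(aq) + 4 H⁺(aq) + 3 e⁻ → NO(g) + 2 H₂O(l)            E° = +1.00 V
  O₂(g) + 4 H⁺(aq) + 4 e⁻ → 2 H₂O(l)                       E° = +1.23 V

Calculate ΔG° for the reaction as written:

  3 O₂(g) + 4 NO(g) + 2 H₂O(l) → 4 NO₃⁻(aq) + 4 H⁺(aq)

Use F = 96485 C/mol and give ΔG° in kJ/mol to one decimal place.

-266.3 kJ/mol

As written, O₂/H₂O is reduced (cathode) and NO₃⁻/NO is oxidised (anode), so E°cell = (+1.23) − (+1.00) = +0.23 V.
Balancing electrons gives n = 12.
ΔG° = −nFE° = −(12)(96485)(+0.23) = -266,299 J = -266.3 kJ/mol.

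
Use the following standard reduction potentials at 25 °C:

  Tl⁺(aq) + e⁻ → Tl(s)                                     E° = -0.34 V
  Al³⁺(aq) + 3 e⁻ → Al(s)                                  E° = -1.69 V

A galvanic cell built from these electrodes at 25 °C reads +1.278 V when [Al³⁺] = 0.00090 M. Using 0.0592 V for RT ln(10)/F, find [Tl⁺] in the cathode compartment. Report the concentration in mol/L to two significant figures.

0.0059 M

Tl⁺/Tl is the cathode, Al³⁺/Al the anode: E°cell = +1.35 V, n = 3.
Overall reaction: 3 Tl⁺(aq) + Al(s) → 3 Tl(s) + Al³⁺(aq); Q = [Al³⁺]^1/[Tl⁺]^3.
From E = E° − (0.0592/n) log Q: log Q = (E° − E)·n/0.0592 = (+1.35 − (+1.278))·3/0.0592 = 3.6486.
So 3·log[Tl⁺] = 1·log(0.0009) − log Q = -3.0458 − (3.6486) = -6.6944; log[Tl⁺] = -6.6944 / 3 = -2.2315; [Tl⁺] = 10^(-2.2315) ≈ 0.0059 M.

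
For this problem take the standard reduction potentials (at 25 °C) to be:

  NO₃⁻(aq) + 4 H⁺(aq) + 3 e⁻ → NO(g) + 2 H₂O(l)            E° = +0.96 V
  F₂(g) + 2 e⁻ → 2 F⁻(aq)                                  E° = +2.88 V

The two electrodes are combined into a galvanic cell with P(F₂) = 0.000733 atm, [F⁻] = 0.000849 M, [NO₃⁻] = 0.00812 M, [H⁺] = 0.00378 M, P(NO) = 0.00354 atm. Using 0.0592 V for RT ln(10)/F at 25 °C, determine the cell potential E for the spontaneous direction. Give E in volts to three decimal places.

F₂/F⁻ is the cathode (higher E°), NO₃⁻/NO the anode: E°cell = +2.88 − (+0.96) = +1.92 V, n = 6.
Overall: 3 F₂(g) + 2 NO(g) + 4 H₂O(l) → 6 F⁻(aq) + 2 NO₃⁻(aq) + 8 H⁺(aq)
Q = [F⁻]^6·[NO₃⁻]^2·[H⁺]^8 / (P(F₂)^3·P(NO)^2); log Q = -27.681.
E = E° − (0.0592/n) log Q = +1.92 − (0.0592/6)(-27.681) = +2.193 V.

+2.193 V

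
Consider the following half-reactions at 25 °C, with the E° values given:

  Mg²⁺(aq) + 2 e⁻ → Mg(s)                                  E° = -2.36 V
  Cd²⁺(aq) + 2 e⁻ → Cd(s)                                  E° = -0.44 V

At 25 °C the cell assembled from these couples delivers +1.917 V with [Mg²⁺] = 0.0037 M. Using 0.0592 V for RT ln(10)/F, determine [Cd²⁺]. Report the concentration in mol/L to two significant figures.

Cd²⁺/Cd is the cathode, Mg²⁺/Mg the anode: E°cell = +1.92 V, n = 2.
Overall reaction: Cd²⁺(aq) + Mg(s) → Cd(s) + Mg²⁺(aq); Q = [Mg²⁺]^1/[Cd²⁺]^1.
From E = E° − (0.0592/n) log Q: log Q = (E° − E)·n/0.0592 = (+1.92 − (+1.917))·2/0.0592 = 0.1014.
So 1·log[Cd²⁺] = 1·log(0.0037) − log Q = -2.4318 − (0.1014) = -2.5332; [Cd²⁺] = 10^(-2.5332) ≈ 0.0029 M.

0.0029 M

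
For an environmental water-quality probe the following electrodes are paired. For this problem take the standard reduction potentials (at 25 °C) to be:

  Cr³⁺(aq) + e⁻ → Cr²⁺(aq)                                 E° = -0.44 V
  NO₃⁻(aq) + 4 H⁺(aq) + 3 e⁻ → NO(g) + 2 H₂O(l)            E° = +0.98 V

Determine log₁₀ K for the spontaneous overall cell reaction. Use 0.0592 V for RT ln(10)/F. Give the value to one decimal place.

Cathode: NO₃⁻/NO; anode: Cr³⁺/Cr²⁺. E°cell = +1.42 V, n = 3.
log K = nE°cell / 0.0592 = (3)(+1.42) / 0.0592 = 72.0.

72.0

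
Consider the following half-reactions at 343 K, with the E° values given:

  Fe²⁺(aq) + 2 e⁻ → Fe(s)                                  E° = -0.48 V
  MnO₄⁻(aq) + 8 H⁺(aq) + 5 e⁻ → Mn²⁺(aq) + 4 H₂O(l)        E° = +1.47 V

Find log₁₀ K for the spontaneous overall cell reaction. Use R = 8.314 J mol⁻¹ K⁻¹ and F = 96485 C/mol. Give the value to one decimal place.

286.5

Cathode: MnO₄⁻/Mn²⁺; anode: Fe²⁺/Fe. E°cell = (+1.47) − (-0.48) = +1.95 V, with n = 10.
ΔG° = −nFE° = −RT ln K, so ln K = nFE°/(RT) = (10)(96485)(+1.95) / ((8.314)(343)) = 659.767.
log₁₀ K = 659.767 / ln 10 = 286.5.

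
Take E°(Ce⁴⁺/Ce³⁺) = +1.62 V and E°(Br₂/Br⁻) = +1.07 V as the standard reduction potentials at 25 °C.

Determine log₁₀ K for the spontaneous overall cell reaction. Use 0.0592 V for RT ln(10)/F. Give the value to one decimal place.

Cathode: Ce⁴⁺/Ce³⁺; anode: Br₂/Br⁻. E°cell = +0.55 V, n = 2.
log K = nE°cell / 0.0592 = (2)(+0.55) / 0.0592 = 18.6.

18.6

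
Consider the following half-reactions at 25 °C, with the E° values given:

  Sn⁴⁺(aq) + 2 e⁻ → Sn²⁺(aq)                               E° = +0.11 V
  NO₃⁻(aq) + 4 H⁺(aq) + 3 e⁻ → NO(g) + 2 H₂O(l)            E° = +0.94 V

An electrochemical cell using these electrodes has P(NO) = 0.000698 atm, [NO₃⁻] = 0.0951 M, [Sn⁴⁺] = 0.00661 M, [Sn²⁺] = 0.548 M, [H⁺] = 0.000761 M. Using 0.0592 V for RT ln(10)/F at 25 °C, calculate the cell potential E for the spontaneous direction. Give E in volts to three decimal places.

+0.683 V

NO₃⁻/NO is the cathode (higher E°), Sn⁴⁺/Sn²⁺ the anode: E°cell = +0.94 − (+0.11) = +0.83 V, n = 6.
Overall: 2 NO₃⁻(aq) + 8 H⁺(aq) + 3 Sn²⁺(aq) → 2 NO(g) + 4 H₂O(l) + 3 Sn⁴⁺(aq)
Q = P(NO)^2·[Sn⁴⁺]^3 / ([NO₃⁻]^2·[H⁺]^8·[Sn²⁺]^3); log Q = 14.925.
E = E° − (0.0592/n) log Q = +0.83 − (0.0592/6)(14.925) = +0.683 V.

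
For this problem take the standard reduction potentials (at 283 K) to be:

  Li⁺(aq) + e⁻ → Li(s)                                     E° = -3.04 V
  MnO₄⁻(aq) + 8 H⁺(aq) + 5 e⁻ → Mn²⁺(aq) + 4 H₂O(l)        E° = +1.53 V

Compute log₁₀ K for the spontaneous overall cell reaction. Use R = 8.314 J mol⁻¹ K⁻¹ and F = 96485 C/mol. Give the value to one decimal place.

406.9

Cathode: MnO₄⁻/Mn²⁺; anode: Li⁺/Li. E°cell = (+1.53) − (-3.04) = +4.57 V, with n = 5.
ΔG° = −nFE° = −RT ln K, so ln K = nFE°/(RT) = (5)(96485)(+4.57) / ((8.314)(283)) = 937.021.
log₁₀ K = 937.021 / ln 10 = 406.9.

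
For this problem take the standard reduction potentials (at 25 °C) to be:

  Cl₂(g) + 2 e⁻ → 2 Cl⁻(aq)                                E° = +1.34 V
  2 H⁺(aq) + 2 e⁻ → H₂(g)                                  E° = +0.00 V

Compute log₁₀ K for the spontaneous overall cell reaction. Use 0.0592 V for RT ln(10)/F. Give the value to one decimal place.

45.3

Cathode: Cl₂/Cl⁻; anode: H⁺/H₂. E°cell = +1.34 V, n = 2.
log K = nE°cell / 0.0592 = (2)(+1.34) / 0.0592 = 45.3.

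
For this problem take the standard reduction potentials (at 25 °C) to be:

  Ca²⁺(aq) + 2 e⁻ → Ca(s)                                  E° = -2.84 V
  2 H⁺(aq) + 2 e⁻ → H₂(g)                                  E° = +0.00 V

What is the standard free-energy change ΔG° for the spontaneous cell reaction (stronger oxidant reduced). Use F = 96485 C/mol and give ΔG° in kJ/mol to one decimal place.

-548.0 kJ/mol

H⁺/H₂ (E° = +0.00 V) is the cathode; Ca²⁺/Ca (E° = -2.84 V) is the anode, so E°cell = +2.84 V.
Balancing electrons gives n = 2 (lcm of 2 and 2).
ΔG° = −nFE° = −(2)(96485)(+2.84) = -548,035 J = -548.0 kJ/mol.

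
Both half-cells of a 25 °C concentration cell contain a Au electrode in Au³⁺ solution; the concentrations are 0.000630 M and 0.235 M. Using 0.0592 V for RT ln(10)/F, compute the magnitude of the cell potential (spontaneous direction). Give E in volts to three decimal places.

+0.051 V

For a concentration cell E°cell = 0. The 0.235 M side is the cathode (reduction is favoured where [Au³⁺] is higher).
With n = 3, E = −(0.0592/3) log([Au³⁺]ₐₙ/[Au³⁺]꜀ₐₜ) = −(0.0592/3) log(0.00063/0.235) = −(0.0592/3)(-2.572) = +0.051 V.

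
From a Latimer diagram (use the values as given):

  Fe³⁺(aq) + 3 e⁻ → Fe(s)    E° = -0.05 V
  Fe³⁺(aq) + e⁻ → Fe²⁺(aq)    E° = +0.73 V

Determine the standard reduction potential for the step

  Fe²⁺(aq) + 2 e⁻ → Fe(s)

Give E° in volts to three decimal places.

Sequential free energies add, so n₃E°₃ = n₁E°₁ + n₂E°₂.
With n₃ = 3, and the known step contributing 1×(+0.73) V, the unknown satisfies 2·E° = 3×(-0.05) − 1×(+0.73) = -0.880.
E° = -0.880 / 2 = -0.440 V.

-0.440 V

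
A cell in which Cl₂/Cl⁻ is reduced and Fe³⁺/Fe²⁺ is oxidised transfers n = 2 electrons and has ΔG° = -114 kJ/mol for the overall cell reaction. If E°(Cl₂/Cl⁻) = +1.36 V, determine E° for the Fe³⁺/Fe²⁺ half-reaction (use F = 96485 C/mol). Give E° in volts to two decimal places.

E°cell = −ΔG°/(nF) = −(-114×10³)/((2)(96485)) = +0.591 V.
Since Cl₂/Cl⁻ is the cathode and Fe³⁺/Fe²⁺ the anode, E°cell = E°(Cl₂/Cl⁻) − E°(Fe³⁺/Fe²⁺).
So E°(Fe³⁺/Fe²⁺) = E°(Cl₂/Cl⁻) − E°cell = (+1.36) − (+0.591) = +0.77 V.

+0.77 V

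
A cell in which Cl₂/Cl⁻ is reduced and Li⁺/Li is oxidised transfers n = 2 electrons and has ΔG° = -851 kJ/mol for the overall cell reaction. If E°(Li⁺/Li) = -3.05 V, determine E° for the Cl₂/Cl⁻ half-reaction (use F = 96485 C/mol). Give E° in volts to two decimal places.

+1.36 V

E°cell = −ΔG°/(nF) = −(-851×10³)/((2)(96485)) = +4.410 V.
Since Cl₂/Cl⁻ is the cathode and Li⁺/Li the anode, E°cell = E°(Cl₂/Cl⁻) − E°(Li⁺/Li).
So E°(Cl₂/Cl⁻) = E°cell + E°(Li⁺/Li) = +4.410 + (-3.05) = +1.36 V.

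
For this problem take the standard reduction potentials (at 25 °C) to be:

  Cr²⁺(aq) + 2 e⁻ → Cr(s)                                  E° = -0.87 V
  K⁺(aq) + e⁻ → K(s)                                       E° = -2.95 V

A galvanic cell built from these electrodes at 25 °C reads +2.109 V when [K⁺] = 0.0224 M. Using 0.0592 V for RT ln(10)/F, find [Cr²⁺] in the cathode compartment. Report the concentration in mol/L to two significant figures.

0.0048 M

Cr²⁺/Cr is the cathode, K⁺/K the anode: E°cell = +2.08 V, n = 2.
Overall reaction: Cr²⁺(aq) + 2 K(s) → Cr(s) + 2 K⁺(aq); Q = [K⁺]^2/[Cr²⁺]^1.
From E = E° − (0.0592/n) log Q: log Q = (E° − E)·n/0.0592 = (+2.08 − (+2.109))·2/0.0592 = -0.9797.
So 1·log[Cr²⁺] = 2·log(0.0224) − log Q = -3.2995 − (-0.9797) = -2.3198; [Cr²⁺] = 10^(-2.3198) ≈ 0.0048 M.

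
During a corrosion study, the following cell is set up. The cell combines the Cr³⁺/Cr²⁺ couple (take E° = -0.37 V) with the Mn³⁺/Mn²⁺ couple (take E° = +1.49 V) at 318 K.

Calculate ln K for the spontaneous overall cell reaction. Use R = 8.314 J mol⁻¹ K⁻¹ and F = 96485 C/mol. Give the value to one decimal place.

Cathode: Mn³⁺/Mn²⁺; anode: Cr³⁺/Cr²⁺. E°cell = (+1.49) − (-0.37) = +1.86 V, with n = 1.
ΔG° = −nFE° = −RT ln K, so ln K = nFE°/(RT) = (1)(96485)(+1.86) / ((8.314)(318)) = 67.879.

67.9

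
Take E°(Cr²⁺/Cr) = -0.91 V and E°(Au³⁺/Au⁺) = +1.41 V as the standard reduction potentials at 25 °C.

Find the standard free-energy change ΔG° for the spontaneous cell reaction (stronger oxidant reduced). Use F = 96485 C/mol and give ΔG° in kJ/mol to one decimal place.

Au³⁺/Au⁺ (E° = +1.41 V) is the cathode; Cr²⁺/Cr (E° = -0.91 V) is the anode, so E°cell = +2.32 V.
Balancing electrons gives n = 2 (lcm of 2 and 2).
ΔG° = −nFE° = −(2)(96485)(+2.32) = -447,690 J = -447.7 kJ/mol.

-447.7 kJ/mol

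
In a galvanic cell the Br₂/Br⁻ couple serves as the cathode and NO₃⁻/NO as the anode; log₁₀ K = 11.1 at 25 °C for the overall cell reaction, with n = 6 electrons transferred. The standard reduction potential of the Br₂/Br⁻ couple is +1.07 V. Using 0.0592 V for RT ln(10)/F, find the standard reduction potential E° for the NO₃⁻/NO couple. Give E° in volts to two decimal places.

+0.96 V

E°cell = (0.0592/n)·log K = (0.0592/6)(11.1) = +0.110 V.
Since Br₂/Br⁻ is the cathode and NO₃⁻/NO the anode, E°cell = E°(Br₂/Br⁻) − E°(NO₃⁻/NO).
So E°(NO₃⁻/NO) = E°(Br₂/Br⁻) − E°cell = (+1.07) − (+0.110) = +0.96 V.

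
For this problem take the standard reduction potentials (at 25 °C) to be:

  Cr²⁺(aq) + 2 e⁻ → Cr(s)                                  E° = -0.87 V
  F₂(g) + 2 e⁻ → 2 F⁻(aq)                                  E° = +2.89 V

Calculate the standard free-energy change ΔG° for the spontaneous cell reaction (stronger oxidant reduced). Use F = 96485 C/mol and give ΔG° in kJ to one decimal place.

-725.6 kJ

F₂/F⁻ (E° = +2.89 V) is the cathode; Cr²⁺/Cr (E° = -0.87 V) is the anode, so E°cell = +3.76 V.
Balancing electrons gives n = 2 (lcm of 2 and 2).
ΔG° = −nFE° = −(2)(96485)(+3.76) = -725,567 J = -725.6 kJ.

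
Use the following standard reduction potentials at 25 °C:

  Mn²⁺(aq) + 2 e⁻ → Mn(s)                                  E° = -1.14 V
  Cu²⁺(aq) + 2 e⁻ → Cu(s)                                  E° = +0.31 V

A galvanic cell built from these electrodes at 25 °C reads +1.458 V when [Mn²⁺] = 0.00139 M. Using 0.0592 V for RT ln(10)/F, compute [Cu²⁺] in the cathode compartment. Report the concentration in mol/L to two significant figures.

0.0026 M

Cu²⁺/Cu is the cathode, Mn²⁺/Mn the anode: E°cell = +1.45 V, n = 2.
Overall reaction: Cu²⁺(aq) + Mn(s) → Cu(s) + Mn²⁺(aq); Q = [Mn²⁺]^1/[Cu²⁺]^1.
From E = E° − (0.0592/n) log Q: log Q = (E° − E)·n/0.0592 = (+1.45 − (+1.458))·2/0.0592 = -0.2703.
So 1·log[Cu²⁺] = 1·log(0.00139) − log Q = -2.8570 − (-0.2703) = -2.5867; [Cu²⁺] = 10^(-2.5867) ≈ 0.0026 M.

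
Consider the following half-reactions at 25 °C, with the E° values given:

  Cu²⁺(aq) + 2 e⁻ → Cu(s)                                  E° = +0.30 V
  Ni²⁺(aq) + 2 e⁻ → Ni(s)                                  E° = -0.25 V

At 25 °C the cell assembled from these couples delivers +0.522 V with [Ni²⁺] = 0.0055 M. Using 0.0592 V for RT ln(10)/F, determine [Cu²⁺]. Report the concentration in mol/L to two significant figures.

0.00062 M

Cu²⁺/Cu is the cathode, Ni²⁺/Ni the anode: E°cell = +0.55 V, n = 2.
Overall reaction: Cu²⁺(aq) + Ni(s) → Cu(s) + Ni²⁺(aq); Q = [Ni²⁺]^1/[Cu²⁺]^1.
From E = E° − (0.0592/n) log Q: log Q = (E° − E)·n/0.0592 = (+0.55 − (+0.522))·2/0.0592 = 0.9459.
So 1·log[Cu²⁺] = 1·log(0.0055) − log Q = -2.2596 − (0.9459) = -3.2055; [Cu²⁺] = 10^(-3.2055) ≈ 0.00062 M.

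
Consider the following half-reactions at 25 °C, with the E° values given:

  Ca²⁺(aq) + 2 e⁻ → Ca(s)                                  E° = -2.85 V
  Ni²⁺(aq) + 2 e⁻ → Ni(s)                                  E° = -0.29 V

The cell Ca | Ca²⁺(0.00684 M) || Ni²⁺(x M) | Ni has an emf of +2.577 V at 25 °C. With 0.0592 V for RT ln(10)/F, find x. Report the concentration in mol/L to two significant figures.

Ni²⁺/Ni is the cathode, Ca²⁺/Ca the anode: E°cell = +2.56 V, n = 2.
Overall reaction: Ni²⁺(aq) + Ca(s) → Ni(s) + Ca²⁺(aq); Q = [Ca²⁺]^1/[Ni²⁺]^1.
From E = E° − (0.0592/n) log Q: log Q = (E° − E)·n/0.0592 = (+2.56 − (+2.577))·2/0.0592 = -0.5743.
So 1·log[Ni²⁺] = 1·log(0.00684) − log Q = -2.1649 − (-0.5743) = -1.5906; [Ni²⁺] = 10^(-1.5906) ≈ 0.026 M.

0.026 M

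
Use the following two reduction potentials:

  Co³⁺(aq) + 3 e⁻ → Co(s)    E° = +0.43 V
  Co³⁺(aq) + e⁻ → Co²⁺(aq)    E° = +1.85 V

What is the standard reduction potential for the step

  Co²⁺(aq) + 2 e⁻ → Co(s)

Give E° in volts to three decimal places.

Sequential free energies add, so n₃E°₃ = n₁E°₁ + n₂E°₂.
With n₃ = 3, and the known step contributing 1×(+1.85) V, the unknown satisfies 2·E° = 3×(+0.43) − 1×(+1.85) = -0.560.
E° = -0.560 / 2 = -0.280 V.

-0.280 V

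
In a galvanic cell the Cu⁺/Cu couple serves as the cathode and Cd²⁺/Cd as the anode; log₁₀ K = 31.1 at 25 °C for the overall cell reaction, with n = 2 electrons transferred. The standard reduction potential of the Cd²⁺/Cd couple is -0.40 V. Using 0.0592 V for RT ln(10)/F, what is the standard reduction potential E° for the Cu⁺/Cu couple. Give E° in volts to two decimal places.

+0.52 V

E°cell = (0.0592/n)·log K = (0.0592/2)(31.1) = +0.921 V.
Since Cu⁺/Cu is the cathode and Cd²⁺/Cd the anode, E°cell = E°(Cu⁺/Cu) − E°(Cd²⁺/Cd).
So E°(Cu⁺/Cu) = E°cell + E°(Cd²⁺/Cd) = +0.921 + (-0.40) = +0.52 V.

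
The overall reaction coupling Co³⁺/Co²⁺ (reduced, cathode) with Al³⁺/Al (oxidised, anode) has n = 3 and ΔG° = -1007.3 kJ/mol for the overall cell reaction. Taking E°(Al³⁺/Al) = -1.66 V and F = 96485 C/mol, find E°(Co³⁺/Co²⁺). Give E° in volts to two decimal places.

+1.82 V

E°cell = −ΔG°/(nF) = −(-1007.3×10³)/((3)(96485)) = +3.480 V.
Since Co³⁺/Co²⁺ is the cathode and Al³⁺/Al the anode, E°cell = E°(Co³⁺/Co²⁺) − E°(Al³⁺/Al).
So E°(Co³⁺/Co²⁺) = E°cell + E°(Al³⁺/Al) = +3.480 + (-1.66) = +1.82 V.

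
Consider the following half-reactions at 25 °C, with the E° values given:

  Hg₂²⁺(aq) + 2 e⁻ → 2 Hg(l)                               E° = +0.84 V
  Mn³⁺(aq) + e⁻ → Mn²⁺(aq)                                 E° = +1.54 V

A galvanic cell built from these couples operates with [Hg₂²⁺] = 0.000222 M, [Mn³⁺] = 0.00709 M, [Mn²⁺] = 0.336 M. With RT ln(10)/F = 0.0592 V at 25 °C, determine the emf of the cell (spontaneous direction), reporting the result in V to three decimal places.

+0.709 V

Mn³⁺/Mn²⁺ is the cathode (higher E°), Hg₂²⁺/Hg the anode: E°cell = +1.54 − (+0.84) = +0.70 V, n = 2.
Overall: 2 Mn³⁺(aq) + 2 Hg(l) → 2 Mn²⁺(aq) + Hg₂²⁺(aq)
Q = [Mn²⁺]^2·[Hg₂²⁺] / ([Mn³⁺]^2); log Q = -0.302.
E = E° − (0.0592/n) log Q = +0.70 − (0.0592/2)(-0.302) = +0.709 V.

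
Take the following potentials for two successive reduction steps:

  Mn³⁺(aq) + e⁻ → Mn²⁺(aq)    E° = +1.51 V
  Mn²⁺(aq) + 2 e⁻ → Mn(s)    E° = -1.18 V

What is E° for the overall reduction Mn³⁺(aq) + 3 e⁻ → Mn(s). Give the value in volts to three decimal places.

-0.283 V

Standard free energies of sequential steps add: ΔG°₃ = ΔG°₁ + ΔG°₂, so n₃E°₃ = n₁E°₁ + n₂E°₂.
E°₃ = (1×+1.51 + 2×-1.18) / 3 = (-0.850) / 3 = -0.283 V.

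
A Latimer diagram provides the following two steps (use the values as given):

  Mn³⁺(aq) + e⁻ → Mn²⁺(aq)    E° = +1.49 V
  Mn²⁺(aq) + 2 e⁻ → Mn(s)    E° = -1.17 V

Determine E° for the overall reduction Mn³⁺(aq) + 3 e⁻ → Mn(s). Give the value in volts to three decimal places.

Since ΔG° = −nFE° is additive over sequential reductions, n₃E°₃ = n₁E°₁ + n₂E°₂.
E°₃ = (1×+1.49 + 2×-1.17) / 3 = (-0.850) / 3 = -0.283 V.
E° values themselves are not directly additive — weighting by electron count is essential.

-0.283 V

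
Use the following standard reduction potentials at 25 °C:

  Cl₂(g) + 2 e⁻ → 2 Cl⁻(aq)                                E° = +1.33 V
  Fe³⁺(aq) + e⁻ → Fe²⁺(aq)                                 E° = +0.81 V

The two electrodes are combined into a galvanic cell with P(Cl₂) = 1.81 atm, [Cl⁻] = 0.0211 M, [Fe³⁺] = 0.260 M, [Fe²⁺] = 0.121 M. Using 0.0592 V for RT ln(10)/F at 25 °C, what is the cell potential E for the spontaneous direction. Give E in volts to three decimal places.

Cl₂/Cl⁻ is the cathode (higher E°), Fe³⁺/Fe²⁺ the anode: E°cell = +1.33 − (+0.81) = +0.52 V, n = 2.
Overall: Cl₂(g) + 2 Fe²⁺(aq) → 2 Cl⁻(aq) + 2 Fe³⁺(aq)
Q = [Cl⁻]^2·[Fe³⁺]^2 / (P(Cl₂)·[Fe²⁺]^2); log Q = -2.945.
E = E° − (0.0592/n) log Q = +0.52 − (0.0592/2)(-2.945) = +0.607 V.

+0.607 V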